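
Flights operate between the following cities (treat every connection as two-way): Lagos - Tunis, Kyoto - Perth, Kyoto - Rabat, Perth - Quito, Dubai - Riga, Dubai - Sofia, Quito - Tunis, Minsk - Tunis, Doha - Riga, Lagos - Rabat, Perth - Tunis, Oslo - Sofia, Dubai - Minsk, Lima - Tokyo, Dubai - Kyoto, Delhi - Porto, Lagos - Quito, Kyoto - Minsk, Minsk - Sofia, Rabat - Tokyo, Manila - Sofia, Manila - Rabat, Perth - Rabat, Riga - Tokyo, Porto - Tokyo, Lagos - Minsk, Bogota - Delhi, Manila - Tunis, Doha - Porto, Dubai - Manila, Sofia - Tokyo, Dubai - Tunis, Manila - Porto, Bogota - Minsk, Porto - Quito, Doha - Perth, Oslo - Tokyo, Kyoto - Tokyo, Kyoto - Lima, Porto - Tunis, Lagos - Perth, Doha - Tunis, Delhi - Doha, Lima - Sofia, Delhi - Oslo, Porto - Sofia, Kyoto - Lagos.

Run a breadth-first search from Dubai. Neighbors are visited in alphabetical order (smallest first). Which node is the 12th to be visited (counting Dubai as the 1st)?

Visit Dubai; enqueue Kyoto, Manila, Minsk, Riga, Sofia, Tunis → queue [Kyoto, Manila, Minsk, Riga, Sofia, Tunis]
Visit Kyoto; enqueue Lagos, Lima, Perth, Rabat, Tokyo → queue [Manila, Minsk, Riga, Sofia, Tunis, Lagos, Lima, Perth, Rabat, Tokyo]
Visit Manila; enqueue Porto → queue [Minsk, Riga, Sofia, Tunis, Lagos, Lima, Perth, Rabat, Tokyo, Porto]
Visit Minsk; enqueue Bogota → queue [Riga, Sofia, Tunis, Lagos, Lima, Perth, Rabat, Tokyo, Porto, Bogota]
Visit Riga; enqueue Doha → queue [Sofia, Tunis, Lagos, Lima, Perth, Rabat, Tokyo, Porto, Bogota, Doha]
Visit Sofia; enqueue Oslo → queue [Tunis, Lagos, Lima, Perth, Rabat, Tokyo, Porto, Bogota, Doha, Oslo]
Visit Tunis; enqueue Quito → queue [Lagos, Lima, Perth, Rabat, Tokyo, Porto, Bogota, Doha, Oslo, Quito]
Visit Lagos → queue [Lima, Perth, Rabat, Tokyo, Porto, Bogota, Doha, Oslo, Quito]
Visit Lima → queue [Perth, Rabat, Tokyo, Porto, Bogota, Doha, Oslo, Quito]
Visit Perth → queue [Rabat, Tokyo, Porto, Bogota, Doha, Oslo, Quito]
Visit Rabat → queue [Tokyo, Porto, Bogota, Doha, Oslo, Quito]
Visit Tokyo → queue [Porto, Bogota, Doha, Oslo, Quito]
Visit Porto; enqueue Delhi → queue [Bogota, Doha, Oslo, Quito, Delhi]
Visit Bogota → queue [Doha, Oslo, Quito, Delhi]
Visit Doha → queue [Oslo, Quito, Delhi]
Visit Oslo → queue [Quito, Delhi]
Visit Quito → queue [Delhi]
Visit Delhi → queue []

Visit order: Dubai, Kyoto, Manila, Minsk, Riga, Sofia, Tunis, Lagos, Lima, Perth, Rabat, Tokyo, Porto, Bogota, Doha, Oslo, Quito, Delhi

Tokyo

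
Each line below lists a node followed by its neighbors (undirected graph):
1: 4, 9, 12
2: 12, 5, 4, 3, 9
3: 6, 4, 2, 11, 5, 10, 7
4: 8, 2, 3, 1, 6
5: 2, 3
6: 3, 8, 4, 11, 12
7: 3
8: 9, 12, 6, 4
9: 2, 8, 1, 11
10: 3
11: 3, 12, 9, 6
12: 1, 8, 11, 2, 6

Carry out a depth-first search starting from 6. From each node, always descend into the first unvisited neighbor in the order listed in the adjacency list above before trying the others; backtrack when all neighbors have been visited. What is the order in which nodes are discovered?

6, 3, 4, 8, 9, 2, 12, 1, 11, 5, 10, 7

Visit 6
6 → 3
3 → 4
4 → 8
8 → 9
9 → 2
2 → 12
12 → 1
12 → 11
2 → 5
3 → 10
3 → 7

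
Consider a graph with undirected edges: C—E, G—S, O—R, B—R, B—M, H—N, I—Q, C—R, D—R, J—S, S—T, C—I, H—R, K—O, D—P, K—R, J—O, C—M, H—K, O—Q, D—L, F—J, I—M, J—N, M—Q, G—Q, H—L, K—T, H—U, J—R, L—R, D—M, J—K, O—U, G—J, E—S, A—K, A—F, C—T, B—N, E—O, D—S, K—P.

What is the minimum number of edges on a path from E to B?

3

Level 0: E
Level 1: C, O, S
Level 2: D, G, I, J, K, M, Q, R, T, U
Level 3: A, B, F, H, L, N, P
B first appears at level 3.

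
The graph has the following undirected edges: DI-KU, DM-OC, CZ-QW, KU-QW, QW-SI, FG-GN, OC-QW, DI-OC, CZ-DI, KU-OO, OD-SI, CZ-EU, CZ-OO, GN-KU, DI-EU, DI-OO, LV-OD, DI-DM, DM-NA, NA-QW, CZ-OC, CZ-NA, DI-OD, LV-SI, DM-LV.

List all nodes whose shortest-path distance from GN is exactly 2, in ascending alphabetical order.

DI, OO, QW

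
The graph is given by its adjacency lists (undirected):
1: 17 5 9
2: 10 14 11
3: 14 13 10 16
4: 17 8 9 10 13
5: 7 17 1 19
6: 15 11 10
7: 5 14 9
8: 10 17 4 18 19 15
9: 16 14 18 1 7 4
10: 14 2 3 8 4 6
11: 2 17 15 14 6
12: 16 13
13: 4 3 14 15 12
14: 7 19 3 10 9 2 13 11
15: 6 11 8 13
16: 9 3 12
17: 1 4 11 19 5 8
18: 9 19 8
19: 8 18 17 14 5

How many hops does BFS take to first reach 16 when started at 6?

3

Level 0: 6
Level 1: 10, 11, 15
Level 2: 2, 3, 4, 8, 13, 14, 17
Level 3: 1, 5, 7, 9, 12, 16, 18, 19
16 first appears at level 3.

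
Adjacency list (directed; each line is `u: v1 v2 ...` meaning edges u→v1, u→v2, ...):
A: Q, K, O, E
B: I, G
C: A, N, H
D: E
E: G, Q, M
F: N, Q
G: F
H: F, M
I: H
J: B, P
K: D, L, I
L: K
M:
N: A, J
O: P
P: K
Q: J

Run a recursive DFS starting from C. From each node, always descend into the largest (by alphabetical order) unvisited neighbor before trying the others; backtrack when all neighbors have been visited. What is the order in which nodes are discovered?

C N J P K L I H M F Q D E G B A O

Visit C
C → N
N → J
J → P
P → K
K → L
K → I
I → H
H → M
H → F
F → Q
K → D
D → E
E → G
J → B
N → A
A → O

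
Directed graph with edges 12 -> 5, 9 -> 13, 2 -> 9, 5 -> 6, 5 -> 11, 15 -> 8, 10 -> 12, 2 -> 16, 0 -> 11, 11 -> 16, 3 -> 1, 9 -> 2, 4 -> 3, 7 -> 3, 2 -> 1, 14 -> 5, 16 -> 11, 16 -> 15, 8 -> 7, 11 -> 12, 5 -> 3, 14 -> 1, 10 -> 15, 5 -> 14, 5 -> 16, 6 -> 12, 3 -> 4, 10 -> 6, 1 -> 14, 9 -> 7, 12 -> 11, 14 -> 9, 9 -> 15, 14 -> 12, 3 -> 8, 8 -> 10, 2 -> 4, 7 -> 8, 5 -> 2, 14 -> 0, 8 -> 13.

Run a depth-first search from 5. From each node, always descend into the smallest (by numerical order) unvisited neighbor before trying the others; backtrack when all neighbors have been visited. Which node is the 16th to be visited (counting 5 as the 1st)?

13

Visit 5
5 → 2
2 → 1
1 → 14
14 → 0
0 → 11
11 → 12
11 → 16
16 → 15
15 → 8
8 → 7
7 → 3
3 → 4
8 → 10
10 → 6
8 → 13
14 → 9

Visit order: 5, 2, 1, 14, 0, 11, 12, 16, 15, 8, 7, 3, 4, 10, 6, 13, 9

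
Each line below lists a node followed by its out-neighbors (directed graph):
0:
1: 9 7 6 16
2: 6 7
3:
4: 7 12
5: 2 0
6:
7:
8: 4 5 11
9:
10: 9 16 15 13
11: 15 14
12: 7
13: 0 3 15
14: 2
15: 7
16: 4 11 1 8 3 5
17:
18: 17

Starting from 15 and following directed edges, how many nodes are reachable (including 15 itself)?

2

BFS from 15 visits: 15, 7
Reachable nodes: 2 of 19 total.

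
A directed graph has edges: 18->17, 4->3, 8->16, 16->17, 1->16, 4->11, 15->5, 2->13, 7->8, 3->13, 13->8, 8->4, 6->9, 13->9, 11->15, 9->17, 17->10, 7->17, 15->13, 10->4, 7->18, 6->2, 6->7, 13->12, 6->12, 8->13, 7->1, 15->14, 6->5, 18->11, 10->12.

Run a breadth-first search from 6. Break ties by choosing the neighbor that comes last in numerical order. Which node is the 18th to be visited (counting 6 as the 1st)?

14

Visit 6; enqueue 12, 9, 7, 5, 2 → queue [12, 9, 7, 5, 2]
Visit 12 → queue [9, 7, 5, 2]
Visit 9; enqueue 17 → queue [7, 5, 2, 17]
Visit 7; enqueue 18, 8, 1 → queue [5, 2, 17, 18, 8, 1]
Visit 5 → queue [2, 17, 18, 8, 1]
Visit 2; enqueue 13 → queue [17, 18, 8, 1, 13]
Visit 17; enqueue 10 → queue [18, 8, 1, 13, 10]
Visit 18; enqueue 11 → queue [8, 1, 13, 10, 11]
Visit 8; enqueue 16, 4 → queue [1, 13, 10, 11, 16, 4]
Visit 1 → queue [13, 10, 11, 16, 4]
Visit 13 → queue [10, 11, 16, 4]
Visit 10 → queue [11, 16, 4]
Visit 11; enqueue 15 → queue [16, 4, 15]
Visit 16 → queue [4, 15]
Visit 4; enqueue 3 → queue [15, 3]
Visit 15; enqueue 14 → queue [3, 14]
Visit 3 → queue [14]
Visit 14 → queue []

Visit order: 6, 12, 9, 7, 5, 2, 17, 18, 8, 1, 13, 10, 11, 16, 4, 15, 3, 14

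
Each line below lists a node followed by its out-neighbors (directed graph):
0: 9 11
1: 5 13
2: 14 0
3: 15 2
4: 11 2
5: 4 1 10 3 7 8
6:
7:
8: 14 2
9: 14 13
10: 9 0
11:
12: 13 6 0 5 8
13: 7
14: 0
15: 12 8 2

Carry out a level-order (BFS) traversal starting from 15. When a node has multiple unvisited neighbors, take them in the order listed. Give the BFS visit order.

15 → 12 → 8 → 2 → 13 → 6 → 0 → 5 → 14 → 7 → 9 → 11 → 4 → 1 → 10 → 3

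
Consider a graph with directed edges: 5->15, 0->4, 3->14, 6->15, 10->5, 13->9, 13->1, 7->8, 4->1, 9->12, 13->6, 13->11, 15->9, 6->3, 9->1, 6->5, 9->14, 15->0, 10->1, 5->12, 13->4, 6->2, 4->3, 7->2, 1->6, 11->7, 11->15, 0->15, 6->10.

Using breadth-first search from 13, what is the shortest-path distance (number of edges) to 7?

2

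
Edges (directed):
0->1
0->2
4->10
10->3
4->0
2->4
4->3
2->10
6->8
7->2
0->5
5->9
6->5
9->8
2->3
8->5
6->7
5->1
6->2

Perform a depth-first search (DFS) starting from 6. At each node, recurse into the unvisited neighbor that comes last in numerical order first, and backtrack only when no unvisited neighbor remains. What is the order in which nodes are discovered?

6, 8, 5, 9, 1, 7, 2, 10, 3, 4, 0

Visit 6
6 → 8
8 → 5
5 → 9
5 → 1
6 → 7
7 → 2
2 → 10
10 → 3
2 → 4
4 → 0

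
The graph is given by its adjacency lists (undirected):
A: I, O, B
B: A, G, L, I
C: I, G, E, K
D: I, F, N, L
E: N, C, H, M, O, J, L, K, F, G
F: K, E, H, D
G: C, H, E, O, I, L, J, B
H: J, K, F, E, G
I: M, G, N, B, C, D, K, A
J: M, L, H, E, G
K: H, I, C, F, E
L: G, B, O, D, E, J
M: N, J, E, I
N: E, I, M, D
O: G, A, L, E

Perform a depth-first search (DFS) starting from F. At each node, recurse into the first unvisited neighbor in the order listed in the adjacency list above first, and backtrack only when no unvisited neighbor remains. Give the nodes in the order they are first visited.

Visit F
F → K
K → H
H → J
J → M
M → N
N → E
E → C
C → I
I → G
G → O
O → A
A → B
B → L
L → D

F K H J M N E C I G O A B L D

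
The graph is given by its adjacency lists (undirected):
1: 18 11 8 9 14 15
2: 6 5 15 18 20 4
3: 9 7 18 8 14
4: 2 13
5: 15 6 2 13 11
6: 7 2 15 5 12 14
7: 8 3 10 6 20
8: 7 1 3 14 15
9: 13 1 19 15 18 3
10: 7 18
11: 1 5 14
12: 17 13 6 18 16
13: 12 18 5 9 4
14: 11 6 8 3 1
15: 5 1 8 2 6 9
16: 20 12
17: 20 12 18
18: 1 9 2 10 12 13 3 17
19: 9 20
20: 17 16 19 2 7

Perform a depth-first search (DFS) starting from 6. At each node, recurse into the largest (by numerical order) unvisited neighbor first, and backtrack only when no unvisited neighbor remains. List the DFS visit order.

6 → 15 → 9 → 19 → 20 → 17 → 18 → 13 → 12 → 16 → 5 → 11 → 14 → 8 → 7 → 10 → 3 → 1 → 2 → 4

Visit 6
6 → 15
15 → 9
9 → 19
19 → 20
20 → 17
17 → 18
18 → 13
13 → 12
12 → 16
13 → 5
5 → 11
11 → 14
14 → 8
8 → 7
7 → 10
7 → 3
8 → 1
5 → 2
2 → 4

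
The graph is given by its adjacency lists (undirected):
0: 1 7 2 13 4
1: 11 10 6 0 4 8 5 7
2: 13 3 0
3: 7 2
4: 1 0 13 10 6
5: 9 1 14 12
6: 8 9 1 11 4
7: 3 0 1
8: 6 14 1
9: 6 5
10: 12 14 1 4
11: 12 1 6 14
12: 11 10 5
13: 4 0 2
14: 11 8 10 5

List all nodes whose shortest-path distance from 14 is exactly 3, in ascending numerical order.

0, 7, 13

Level 0: 14
Level 1: 5, 8, 10, 11
Level 2: 1, 4, 6, 9, 12
Level 3: 0, 7, 13
Level 4: 2, 3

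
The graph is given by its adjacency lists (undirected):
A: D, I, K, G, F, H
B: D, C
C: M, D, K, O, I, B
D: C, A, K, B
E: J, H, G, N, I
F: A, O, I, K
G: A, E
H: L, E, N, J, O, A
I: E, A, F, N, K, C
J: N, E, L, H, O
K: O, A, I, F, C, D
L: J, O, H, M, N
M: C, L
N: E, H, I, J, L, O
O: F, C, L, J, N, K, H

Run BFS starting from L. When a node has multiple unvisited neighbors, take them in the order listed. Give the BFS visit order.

L J O H M N E F C K A I G D B

Visit L; enqueue J, O, H, M, N → queue [J, O, H, M, N]
Visit J; enqueue E → queue [O, H, M, N, E]
Visit O; enqueue F, C, K → queue [H, M, N, E, F, C, K]
Visit H; enqueue A → queue [M, N, E, F, C, K, A]
Visit M → queue [N, E, F, C, K, A]
Visit N; enqueue I → queue [E, F, C, K, A, I]
Visit E; enqueue G → queue [F, C, K, A, I, G]
Visit F → queue [C, K, A, I, G]
Visit C; enqueue D, B → queue [K, A, I, G, D, B]
Visit K → queue [A, I, G, D, B]
Visit A → queue [I, G, D, B]
Visit I → queue [G, D, B]
Visit G → queue [D, B]
Visit D → queue [B]
Visit B → queue []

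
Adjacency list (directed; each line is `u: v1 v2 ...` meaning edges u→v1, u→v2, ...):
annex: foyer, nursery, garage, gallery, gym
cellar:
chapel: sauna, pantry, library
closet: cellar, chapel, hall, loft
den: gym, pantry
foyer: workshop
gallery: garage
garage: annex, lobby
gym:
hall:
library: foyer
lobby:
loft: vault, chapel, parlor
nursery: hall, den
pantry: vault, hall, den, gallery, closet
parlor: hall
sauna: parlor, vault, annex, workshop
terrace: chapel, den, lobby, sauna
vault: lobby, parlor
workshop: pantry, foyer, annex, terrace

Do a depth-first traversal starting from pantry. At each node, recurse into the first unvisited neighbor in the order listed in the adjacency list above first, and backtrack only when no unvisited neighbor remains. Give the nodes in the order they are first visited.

Visit pantry
pantry → vault
vault → lobby
vault → parlor
parlor → hall
pantry → den
den → gym
pantry → gallery
gallery → garage
garage → annex
annex → foyer
foyer → workshop
workshop → terrace
terrace → chapel
chapel → sauna
chapel → library
annex → nursery
pantry → closet
closet → cellar
closet → loft

pantry vault lobby parlor hall den gym gallery garage annex foyer workshop terrace chapel sauna library nursery closet cellar loft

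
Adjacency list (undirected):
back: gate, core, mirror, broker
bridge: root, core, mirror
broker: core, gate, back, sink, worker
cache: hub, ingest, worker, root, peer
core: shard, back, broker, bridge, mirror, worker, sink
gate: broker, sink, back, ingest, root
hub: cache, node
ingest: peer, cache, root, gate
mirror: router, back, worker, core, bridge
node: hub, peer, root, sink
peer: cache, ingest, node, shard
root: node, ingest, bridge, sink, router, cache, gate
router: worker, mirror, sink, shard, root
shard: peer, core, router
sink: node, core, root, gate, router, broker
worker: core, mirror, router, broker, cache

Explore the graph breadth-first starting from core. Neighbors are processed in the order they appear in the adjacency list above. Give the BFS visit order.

Visit core; enqueue shard, back, broker, bridge, mirror, worker, sink → queue [shard, back, broker, bridge, mirror, worker, sink]
Visit shard; enqueue peer, router → queue [back, broker, bridge, mirror, worker, sink, peer, router]
Visit back; enqueue gate → queue [broker, bridge, mirror, worker, sink, peer, router, gate]
Visit broker → queue [bridge, mirror, worker, sink, peer, router, gate]
Visit bridge; enqueue root → queue [mirror, worker, sink, peer, router, gate, root]
Visit mirror → queue [worker, sink, peer, router, gate, root]
Visit worker; enqueue cache → queue [sink, peer, router, gate, root, cache]
Visit sink; enqueue node → queue [peer, router, gate, root, cache, node]
Visit peer; enqueue ingest → queue [router, gate, root, cache, node, ingest]
Visit router → queue [gate, root, cache, node, ingest]
Visit gate → queue [root, cache, node, ingest]
Visit root → queue [cache, node, ingest]
Visit cache; enqueue hub → queue [node, ingest, hub]
Visit node → queue [ingest, hub]
Visit ingest → queue [hub]
Visit hub → queue []

core → shard → back → broker → bridge → mirror → worker → sink → peer → router → gate → root → cache → node → ingest → hub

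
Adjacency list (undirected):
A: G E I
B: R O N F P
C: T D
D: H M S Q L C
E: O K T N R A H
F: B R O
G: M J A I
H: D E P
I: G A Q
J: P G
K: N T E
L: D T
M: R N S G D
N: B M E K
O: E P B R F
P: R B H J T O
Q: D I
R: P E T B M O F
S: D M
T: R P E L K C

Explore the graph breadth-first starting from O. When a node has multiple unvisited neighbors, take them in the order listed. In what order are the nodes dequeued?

Visit O; enqueue E, P, B, R, F → queue [E, P, B, R, F]
Visit E; enqueue K, T, N, A, H → queue [P, B, R, F, K, T, N, A, H]
Visit P; enqueue J → queue [B, R, F, K, T, N, A, H, J]
Visit B → queue [R, F, K, T, N, A, H, J]
Visit R; enqueue M → queue [F, K, T, N, A, H, J, M]
Visit F → queue [K, T, N, A, H, J, M]
Visit K → queue [T, N, A, H, J, M]
Visit T; enqueue L, C → queue [N, A, H, J, M, L, C]
Visit N → queue [A, H, J, M, L, C]
Visit A; enqueue G, I → queue [H, J, M, L, C, G, I]
Visit H; enqueue D → queue [J, M, L, C, G, I, D]
Visit J → queue [M, L, C, G, I, D]
Visit M; enqueue S → queue [L, C, G, I, D, S]
Visit L → queue [C, G, I, D, S]
Visit C → queue [G, I, D, S]
Visit G → queue [I, D, S]
Visit I; enqueue Q → queue [D, S, Q]
Visit D → queue [S, Q]
Visit S → queue [Q]
Visit Q → queue []

O, E, P, B, R, F, K, T, N, A, H, J, M, L, C, G, I, D, S, Q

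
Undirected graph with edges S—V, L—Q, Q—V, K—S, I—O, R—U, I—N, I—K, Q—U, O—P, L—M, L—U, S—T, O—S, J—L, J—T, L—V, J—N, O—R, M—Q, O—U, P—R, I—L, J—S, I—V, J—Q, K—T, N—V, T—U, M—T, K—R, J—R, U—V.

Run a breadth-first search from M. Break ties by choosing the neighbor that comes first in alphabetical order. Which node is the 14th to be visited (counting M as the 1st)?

Visit M; enqueue L, Q, T → queue [L, Q, T]
Visit L; enqueue I, J, U, V → queue [Q, T, I, J, U, V]
Visit Q → queue [T, I, J, U, V]
Visit T; enqueue K, S → queue [I, J, U, V, K, S]
Visit I; enqueue N, O → queue [J, U, V, K, S, N, O]
Visit J; enqueue R → queue [U, V, K, S, N, O, R]
Visit U → queue [V, K, S, N, O, R]
Visit V → queue [K, S, N, O, R]
Visit K → queue [S, N, O, R]
Visit S → queue [N, O, R]
Visit N → queue [O, R]
Visit O; enqueue P → queue [R, P]
Visit R → queue [P]
Visit P → queue []

Visit order: M, L, Q, T, I, J, U, V, K, S, N, O, R, P

P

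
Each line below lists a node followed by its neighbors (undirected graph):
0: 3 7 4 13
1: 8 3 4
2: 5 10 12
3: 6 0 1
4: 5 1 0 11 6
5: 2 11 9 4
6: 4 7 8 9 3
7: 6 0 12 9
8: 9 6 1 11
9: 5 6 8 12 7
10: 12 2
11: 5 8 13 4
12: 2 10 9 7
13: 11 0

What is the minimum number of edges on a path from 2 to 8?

3

Level 0: 2
Level 1: 5, 10, 12
Level 2: 4, 7, 9, 11
Level 3: 0, 1, 6, 8, 13
Level 4: 3
8 first appears at level 3.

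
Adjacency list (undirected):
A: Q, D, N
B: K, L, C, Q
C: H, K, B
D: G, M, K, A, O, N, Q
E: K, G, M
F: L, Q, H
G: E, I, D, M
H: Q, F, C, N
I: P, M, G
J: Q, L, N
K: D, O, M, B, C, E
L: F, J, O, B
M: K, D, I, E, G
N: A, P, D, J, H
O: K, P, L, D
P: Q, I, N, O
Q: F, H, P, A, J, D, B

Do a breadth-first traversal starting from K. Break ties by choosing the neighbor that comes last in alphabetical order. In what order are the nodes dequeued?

K O M E D C B P L I G Q N A H J F

Visit K; enqueue O, M, E, D, C, B → queue [O, M, E, D, C, B]
Visit O; enqueue P, L → queue [M, E, D, C, B, P, L]
Visit M; enqueue I, G → queue [E, D, C, B, P, L, I, G]
Visit E → queue [D, C, B, P, L, I, G]
Visit D; enqueue Q, N, A → queue [C, B, P, L, I, G, Q, N, A]
Visit C; enqueue H → queue [B, P, L, I, G, Q, N, A, H]
Visit B → queue [P, L, I, G, Q, N, A, H]
Visit P → queue [L, I, G, Q, N, A, H]
Visit L; enqueue J, F → queue [I, G, Q, N, A, H, J, F]
Visit I → queue [G, Q, N, A, H, J, F]
Visit G → queue [Q, N, A, H, J, F]
Visit Q → queue [N, A, H, J, F]
Visit N → queue [A, H, J, F]
Visit A → queue [H, J, F]
Visit H → queue [J, F]
Visit J → queue [F]
Visit F → queue []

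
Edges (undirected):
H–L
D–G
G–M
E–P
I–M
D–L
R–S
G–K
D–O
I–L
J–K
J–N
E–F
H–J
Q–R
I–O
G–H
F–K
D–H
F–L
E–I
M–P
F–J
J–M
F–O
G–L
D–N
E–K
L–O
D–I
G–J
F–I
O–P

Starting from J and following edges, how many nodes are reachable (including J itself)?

13

BFS from J visits: J, F, G, H, K, M, N, E, I, L, O, D, P
Reachable nodes: 13 of 16 total.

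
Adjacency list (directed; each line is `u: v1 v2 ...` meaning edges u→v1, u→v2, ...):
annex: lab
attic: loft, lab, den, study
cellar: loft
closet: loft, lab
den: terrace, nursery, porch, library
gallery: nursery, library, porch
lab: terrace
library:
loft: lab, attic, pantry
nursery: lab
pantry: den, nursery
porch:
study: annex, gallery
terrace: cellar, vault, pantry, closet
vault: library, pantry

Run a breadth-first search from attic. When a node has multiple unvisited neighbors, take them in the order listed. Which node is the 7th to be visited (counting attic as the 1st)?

Visit attic; enqueue loft, lab, den, study → queue [loft, lab, den, study]
Visit loft; enqueue pantry → queue [lab, den, study, pantry]
Visit lab; enqueue terrace → queue [den, study, pantry, terrace]
Visit den; enqueue nursery, porch, library → queue [study, pantry, terrace, nursery, porch, library]
Visit study; enqueue annex, gallery → queue [pantry, terrace, nursery, porch, library, annex, gallery]
Visit pantry → queue [terrace, nursery, porch, library, annex, gallery]
Visit terrace; enqueue cellar, vault, closet → queue [nursery, porch, library, annex, gallery, cellar, vault, closet]
Visit nursery → queue [porch, library, annex, gallery, cellar, vault, closet]
Visit porch → queue [library, annex, gallery, cellar, vault, closet]
Visit library → queue [annex, gallery, cellar, vault, closet]
Visit annex → queue [gallery, cellar, vault, closet]
Visit gallery → queue [cellar, vault, closet]
Visit cellar → queue [vault, closet]
Visit vault → queue [closet]
Visit closet → queue []

Visit order: attic, loft, lab, den, study, pantry, terrace, nursery, porch, library, annex, gallery, cellar, vault, closet

terrace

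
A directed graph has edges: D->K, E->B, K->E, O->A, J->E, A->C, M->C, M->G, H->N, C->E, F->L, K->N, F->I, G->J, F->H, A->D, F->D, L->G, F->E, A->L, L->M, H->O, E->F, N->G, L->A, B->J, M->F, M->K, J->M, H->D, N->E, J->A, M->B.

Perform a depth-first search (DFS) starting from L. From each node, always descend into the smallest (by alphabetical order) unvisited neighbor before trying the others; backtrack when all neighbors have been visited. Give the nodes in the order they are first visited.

L A C E B J M F D K N G H O I

Visit L
L → A
A → C
C → E
E → B
B → J
J → M
M → F
F → D
D → K
K → N
N → G
F → H
H → O
F → I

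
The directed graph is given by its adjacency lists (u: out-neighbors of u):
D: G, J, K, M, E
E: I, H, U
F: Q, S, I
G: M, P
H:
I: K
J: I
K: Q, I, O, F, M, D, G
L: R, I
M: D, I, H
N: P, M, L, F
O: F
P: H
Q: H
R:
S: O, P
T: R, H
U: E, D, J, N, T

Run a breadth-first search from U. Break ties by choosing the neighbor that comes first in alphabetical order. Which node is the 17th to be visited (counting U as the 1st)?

Q

Visit U; enqueue D, E, J, N, T → queue [D, E, J, N, T]
Visit D; enqueue G, K, M → queue [E, J, N, T, G, K, M]
Visit E; enqueue H, I → queue [J, N, T, G, K, M, H, I]
Visit J → queue [N, T, G, K, M, H, I]
Visit N; enqueue F, L, P → queue [T, G, K, M, H, I, F, L, P]
Visit T; enqueue R → queue [G, K, M, H, I, F, L, P, R]
Visit G → queue [K, M, H, I, F, L, P, R]
Visit K; enqueue O, Q → queue [M, H, I, F, L, P, R, O, Q]
Visit M → queue [H, I, F, L, P, R, O, Q]
Visit H → queue [I, F, L, P, R, O, Q]
Visit I → queue [F, L, P, R, O, Q]
Visit F; enqueue S → queue [L, P, R, O, Q, S]
Visit L → queue [P, R, O, Q, S]
Visit P → queue [R, O, Q, S]
Visit R → queue [O, Q, S]
Visit O → queue [Q, S]
Visit Q → queue [S]
Visit S → queue []

Visit order: U, D, E, J, N, T, G, K, M, H, I, F, L, P, R, O, Q, S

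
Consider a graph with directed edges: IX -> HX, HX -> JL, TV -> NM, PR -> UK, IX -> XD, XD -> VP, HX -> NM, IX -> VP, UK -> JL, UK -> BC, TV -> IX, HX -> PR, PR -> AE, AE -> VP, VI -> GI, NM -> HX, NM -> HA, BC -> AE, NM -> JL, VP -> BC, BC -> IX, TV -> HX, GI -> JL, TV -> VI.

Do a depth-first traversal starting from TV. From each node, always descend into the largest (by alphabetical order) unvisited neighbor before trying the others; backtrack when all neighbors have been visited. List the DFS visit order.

TV, VI, GI, JL, NM, HX, PR, UK, BC, IX, XD, VP, AE, HA

Visit TV
TV → VI
VI → GI
GI → JL
TV → NM
NM → HX
HX → PR
PR → UK
UK → BC
BC → IX
IX → XD
XD → VP
BC → AE
NM → HA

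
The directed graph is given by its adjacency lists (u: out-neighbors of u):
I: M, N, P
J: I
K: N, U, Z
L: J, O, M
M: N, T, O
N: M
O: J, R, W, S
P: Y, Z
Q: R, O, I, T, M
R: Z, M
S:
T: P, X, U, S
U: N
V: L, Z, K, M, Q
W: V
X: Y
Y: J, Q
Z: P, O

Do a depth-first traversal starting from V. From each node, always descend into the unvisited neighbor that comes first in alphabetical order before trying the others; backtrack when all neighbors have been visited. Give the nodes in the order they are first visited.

Visit V
V → K
K → N
N → M
M → O
O → J
J → I
I → P
P → Y
Y → Q
Q → R
R → Z
Q → T
T → S
T → U
T → X
O → W
V → L

V, K, N, M, O, J, I, P, Y, Q, R, Z, T, S, U, X, W, L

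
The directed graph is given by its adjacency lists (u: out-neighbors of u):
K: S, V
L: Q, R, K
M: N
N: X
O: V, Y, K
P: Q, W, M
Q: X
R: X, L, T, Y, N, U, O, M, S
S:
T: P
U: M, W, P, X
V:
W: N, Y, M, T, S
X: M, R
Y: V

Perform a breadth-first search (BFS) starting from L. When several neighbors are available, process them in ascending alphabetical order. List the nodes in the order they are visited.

Visit L; enqueue K, Q, R → queue [K, Q, R]
Visit K; enqueue S, V → queue [Q, R, S, V]
Visit Q; enqueue X → queue [R, S, V, X]
Visit R; enqueue M, N, O, T, U, Y → queue [S, V, X, M, N, O, T, U, Y]
Visit S → queue [V, X, M, N, O, T, U, Y]
Visit V → queue [X, M, N, O, T, U, Y]
Visit X → queue [M, N, O, T, U, Y]
Visit M → queue [N, O, T, U, Y]
Visit N → queue [O, T, U, Y]
Visit O → queue [T, U, Y]
Visit T; enqueue P → queue [U, Y, P]
Visit U; enqueue W → queue [Y, P, W]
Visit Y → queue [P, W]
Visit P → queue [W]
Visit W → queue []

L -> K -> Q -> R -> S -> V -> X -> M -> N -> O -> T -> U -> Y -> P -> W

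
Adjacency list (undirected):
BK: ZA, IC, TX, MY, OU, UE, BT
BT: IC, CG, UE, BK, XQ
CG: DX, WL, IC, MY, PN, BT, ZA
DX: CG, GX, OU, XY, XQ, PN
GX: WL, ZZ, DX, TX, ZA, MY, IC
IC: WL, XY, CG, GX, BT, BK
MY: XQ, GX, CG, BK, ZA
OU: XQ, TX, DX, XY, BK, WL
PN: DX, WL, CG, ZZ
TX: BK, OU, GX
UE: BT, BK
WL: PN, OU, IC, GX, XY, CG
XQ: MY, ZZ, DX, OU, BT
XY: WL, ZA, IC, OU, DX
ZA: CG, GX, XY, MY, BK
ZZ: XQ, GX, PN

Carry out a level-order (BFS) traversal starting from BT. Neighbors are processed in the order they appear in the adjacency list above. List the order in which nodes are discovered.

BT IC CG UE BK XQ WL XY GX DX MY PN ZA TX OU ZZ

Visit BT; enqueue IC, CG, UE, BK, XQ → queue [IC, CG, UE, BK, XQ]
Visit IC; enqueue WL, XY, GX → queue [CG, UE, BK, XQ, WL, XY, GX]
Visit CG; enqueue DX, MY, PN, ZA → queue [UE, BK, XQ, WL, XY, GX, DX, MY, PN, ZA]
Visit UE → queue [BK, XQ, WL, XY, GX, DX, MY, PN, ZA]
Visit BK; enqueue TX, OU → queue [XQ, WL, XY, GX, DX, MY, PN, ZA, TX, OU]
Visit XQ; enqueue ZZ → queue [WL, XY, GX, DX, MY, PN, ZA, TX, OU, ZZ]
Visit WL → queue [XY, GX, DX, MY, PN, ZA, TX, OU, ZZ]
Visit XY → queue [GX, DX, MY, PN, ZA, TX, OU, ZZ]
Visit GX → queue [DX, MY, PN, ZA, TX, OU, ZZ]
Visit DX → queue [MY, PN, ZA, TX, OU, ZZ]
Visit MY → queue [PN, ZA, TX, OU, ZZ]
Visit PN → queue [ZA, TX, OU, ZZ]
Visit ZA → queue [TX, OU, ZZ]
Visit TX → queue [OU, ZZ]
Visit OU → queue [ZZ]
Visit ZZ → queue []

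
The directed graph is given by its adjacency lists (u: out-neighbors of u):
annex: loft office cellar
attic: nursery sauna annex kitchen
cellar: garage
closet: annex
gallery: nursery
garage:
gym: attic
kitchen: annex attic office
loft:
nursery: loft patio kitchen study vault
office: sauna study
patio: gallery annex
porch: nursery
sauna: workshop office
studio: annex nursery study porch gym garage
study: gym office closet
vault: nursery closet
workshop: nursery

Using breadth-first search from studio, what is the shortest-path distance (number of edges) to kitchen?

Level 0: studio
Level 1: annex, garage, gym, nursery, porch, study
Level 2: attic, cellar, closet, kitchen, loft, office, patio, vault
Level 3: gallery, sauna
Level 4: workshop
kitchen first appears at level 2.

2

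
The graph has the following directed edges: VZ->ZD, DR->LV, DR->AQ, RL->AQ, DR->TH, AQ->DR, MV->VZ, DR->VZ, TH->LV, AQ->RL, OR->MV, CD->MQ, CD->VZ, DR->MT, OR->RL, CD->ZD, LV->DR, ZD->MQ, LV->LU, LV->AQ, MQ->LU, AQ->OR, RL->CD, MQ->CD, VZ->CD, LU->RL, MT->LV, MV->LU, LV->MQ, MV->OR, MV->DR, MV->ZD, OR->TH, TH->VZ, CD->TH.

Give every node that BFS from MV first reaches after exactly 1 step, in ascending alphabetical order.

Level 0: MV
Level 1: DR, LU, OR, VZ, ZD
Level 2: AQ, CD, LV, MQ, MT, RL, TH

DR, LU, OR, VZ, ZD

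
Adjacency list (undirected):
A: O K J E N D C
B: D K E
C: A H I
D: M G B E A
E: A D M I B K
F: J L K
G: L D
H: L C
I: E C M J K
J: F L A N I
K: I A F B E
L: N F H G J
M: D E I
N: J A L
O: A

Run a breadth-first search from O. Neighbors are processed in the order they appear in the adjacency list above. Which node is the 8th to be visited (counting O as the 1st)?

C

Visit O; enqueue A → queue [A]
Visit A; enqueue K, J, E, N, D, C → queue [K, J, E, N, D, C]
Visit K; enqueue I, F, B → queue [J, E, N, D, C, I, F, B]
Visit J; enqueue L → queue [E, N, D, C, I, F, B, L]
Visit E; enqueue M → queue [N, D, C, I, F, B, L, M]
Visit N → queue [D, C, I, F, B, L, M]
Visit D; enqueue G → queue [C, I, F, B, L, M, G]
Visit C; enqueue H → queue [I, F, B, L, M, G, H]
Visit I → queue [F, B, L, M, G, H]
Visit F → queue [B, L, M, G, H]
Visit B → queue [L, M, G, H]
Visit L → queue [M, G, H]
Visit M → queue [G, H]
Visit G → queue [H]
Visit H → queue []

Visit order: O, A, K, J, E, N, D, C, I, F, B, L, M, G, H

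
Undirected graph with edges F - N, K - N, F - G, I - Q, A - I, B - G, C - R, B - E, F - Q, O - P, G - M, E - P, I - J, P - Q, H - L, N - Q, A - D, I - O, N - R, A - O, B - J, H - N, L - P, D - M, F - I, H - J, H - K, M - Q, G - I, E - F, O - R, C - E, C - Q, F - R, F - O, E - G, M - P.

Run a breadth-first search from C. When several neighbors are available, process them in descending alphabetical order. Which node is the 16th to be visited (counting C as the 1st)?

Visit C; enqueue R, Q, E → queue [R, Q, E]
Visit R; enqueue O, N, F → queue [Q, E, O, N, F]
Visit Q; enqueue P, M, I → queue [E, O, N, F, P, M, I]
Visit E; enqueue G, B → queue [O, N, F, P, M, I, G, B]
Visit O; enqueue A → queue [N, F, P, M, I, G, B, A]
Visit N; enqueue K, H → queue [F, P, M, I, G, B, A, K, H]
Visit F → queue [P, M, I, G, B, A, K, H]
Visit P; enqueue L → queue [M, I, G, B, A, K, H, L]
Visit M; enqueue D → queue [I, G, B, A, K, H, L, D]
Visit I; enqueue J → queue [G, B, A, K, H, L, D, J]
Visit G → queue [B, A, K, H, L, D, J]
Visit B → queue [A, K, H, L, D, J]
Visit A → queue [K, H, L, D, J]
Visit K → queue [H, L, D, J]
Visit H → queue [L, D, J]
Visit L → queue [D, J]
Visit D → queue [J]
Visit J → queue []

Visit order: C, R, Q, E, O, N, F, P, M, I, G, B, A, K, H, L, D, J

L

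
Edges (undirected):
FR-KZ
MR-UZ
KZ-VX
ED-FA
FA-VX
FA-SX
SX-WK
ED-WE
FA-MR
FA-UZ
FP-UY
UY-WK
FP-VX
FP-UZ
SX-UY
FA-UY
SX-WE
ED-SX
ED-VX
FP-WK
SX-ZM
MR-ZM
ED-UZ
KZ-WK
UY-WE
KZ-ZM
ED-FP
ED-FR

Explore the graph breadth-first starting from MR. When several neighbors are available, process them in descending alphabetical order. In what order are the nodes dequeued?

Visit MR; enqueue ZM, UZ, FA → queue [ZM, UZ, FA]
Visit ZM; enqueue SX, KZ → queue [UZ, FA, SX, KZ]
Visit UZ; enqueue FP, ED → queue [FA, SX, KZ, FP, ED]
Visit FA; enqueue VX, UY → queue [SX, KZ, FP, ED, VX, UY]
Visit SX; enqueue WK, WE → queue [KZ, FP, ED, VX, UY, WK, WE]
Visit KZ; enqueue FR → queue [FP, ED, VX, UY, WK, WE, FR]
Visit FP → queue [ED, VX, UY, WK, WE, FR]
Visit ED → queue [VX, UY, WK, WE, FR]
Visit VX → queue [UY, WK, WE, FR]
Visit UY → queue [WK, WE, FR]
Visit WK → queue [WE, FR]
Visit WE → queue [FR]
Visit FR → queue []

MR, ZM, UZ, FA, SX, KZ, FP, ED, VX, UY, WK, WE, FR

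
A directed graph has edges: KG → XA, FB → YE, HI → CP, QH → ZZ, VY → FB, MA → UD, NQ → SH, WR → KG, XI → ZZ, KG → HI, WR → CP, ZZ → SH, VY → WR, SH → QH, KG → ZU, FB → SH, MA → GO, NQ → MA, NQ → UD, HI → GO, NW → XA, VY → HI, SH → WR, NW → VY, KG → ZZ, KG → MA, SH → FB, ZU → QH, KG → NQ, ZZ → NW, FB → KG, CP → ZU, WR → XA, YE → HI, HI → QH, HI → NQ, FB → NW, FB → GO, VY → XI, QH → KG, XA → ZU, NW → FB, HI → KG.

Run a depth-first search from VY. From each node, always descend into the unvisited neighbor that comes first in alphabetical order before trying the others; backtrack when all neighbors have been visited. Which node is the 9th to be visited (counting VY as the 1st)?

ZZ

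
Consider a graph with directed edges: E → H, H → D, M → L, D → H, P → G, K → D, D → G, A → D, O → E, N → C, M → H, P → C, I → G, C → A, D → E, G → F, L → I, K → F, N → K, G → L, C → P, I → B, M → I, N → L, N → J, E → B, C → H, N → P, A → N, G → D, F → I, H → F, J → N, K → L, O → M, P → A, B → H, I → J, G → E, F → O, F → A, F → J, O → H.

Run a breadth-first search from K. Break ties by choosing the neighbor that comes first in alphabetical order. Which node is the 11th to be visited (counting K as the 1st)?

O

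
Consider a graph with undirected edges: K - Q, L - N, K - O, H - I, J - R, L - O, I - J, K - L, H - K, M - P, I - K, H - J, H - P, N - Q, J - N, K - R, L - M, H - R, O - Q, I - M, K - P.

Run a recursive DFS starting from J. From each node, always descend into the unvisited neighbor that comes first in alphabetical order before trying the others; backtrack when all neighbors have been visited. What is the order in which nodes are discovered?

J H I K L M P N Q O R

Visit J
J → H
H → I
I → K
K → L
L → M
M → P
L → N
N → Q
Q → O
K → R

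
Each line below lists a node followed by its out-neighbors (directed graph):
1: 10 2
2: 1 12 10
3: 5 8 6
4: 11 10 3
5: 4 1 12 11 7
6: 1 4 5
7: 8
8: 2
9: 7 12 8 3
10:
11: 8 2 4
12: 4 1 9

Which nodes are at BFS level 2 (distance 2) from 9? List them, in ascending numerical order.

Level 0: 9
Level 1: 3, 7, 8, 12
Level 2: 1, 2, 4, 5, 6
Level 3: 10, 11

1, 2, 4, 5, 6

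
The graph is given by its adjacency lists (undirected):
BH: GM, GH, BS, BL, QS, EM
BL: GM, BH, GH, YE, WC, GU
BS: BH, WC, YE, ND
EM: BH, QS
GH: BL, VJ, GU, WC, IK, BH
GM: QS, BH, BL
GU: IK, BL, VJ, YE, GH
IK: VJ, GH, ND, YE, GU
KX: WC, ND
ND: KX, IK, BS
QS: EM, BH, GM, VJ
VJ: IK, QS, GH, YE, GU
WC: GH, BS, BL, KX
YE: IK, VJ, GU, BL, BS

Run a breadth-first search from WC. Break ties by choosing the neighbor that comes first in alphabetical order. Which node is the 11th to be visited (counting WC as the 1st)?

IK

Visit WC; enqueue BL, BS, GH, KX → queue [BL, BS, GH, KX]
Visit BL; enqueue BH, GM, GU, YE → queue [BS, GH, KX, BH, GM, GU, YE]
Visit BS; enqueue ND → queue [GH, KX, BH, GM, GU, YE, ND]
Visit GH; enqueue IK, VJ → queue [KX, BH, GM, GU, YE, ND, IK, VJ]
Visit KX → queue [BH, GM, GU, YE, ND, IK, VJ]
Visit BH; enqueue EM, QS → queue [GM, GU, YE, ND, IK, VJ, EM, QS]
Visit GM → queue [GU, YE, ND, IK, VJ, EM, QS]
Visit GU → queue [YE, ND, IK, VJ, EM, QS]
Visit YE → queue [ND, IK, VJ, EM, QS]
Visit ND → queue [IK, VJ, EM, QS]
Visit IK → queue [VJ, EM, QS]
Visit VJ → queue [EM, QS]
Visit EM → queue [QS]
Visit QS → queue []

Visit order: WC, BL, BS, GH, KX, BH, GM, GU, YE, ND, IK, VJ, EM, QS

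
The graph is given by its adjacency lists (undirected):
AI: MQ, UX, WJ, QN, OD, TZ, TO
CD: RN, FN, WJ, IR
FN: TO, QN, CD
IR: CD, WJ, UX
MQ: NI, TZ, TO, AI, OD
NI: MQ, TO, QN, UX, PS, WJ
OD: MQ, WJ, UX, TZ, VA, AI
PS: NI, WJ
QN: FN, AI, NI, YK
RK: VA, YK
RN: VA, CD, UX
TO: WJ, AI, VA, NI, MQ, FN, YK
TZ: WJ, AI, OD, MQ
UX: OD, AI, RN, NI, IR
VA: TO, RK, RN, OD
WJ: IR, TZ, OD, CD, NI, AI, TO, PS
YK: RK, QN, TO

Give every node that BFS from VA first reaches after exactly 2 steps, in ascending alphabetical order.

Level 0: VA
Level 1: OD, RK, RN, TO
Level 2: AI, CD, FN, MQ, NI, TZ, UX, WJ, YK
Level 3: IR, PS, QN

AI, CD, FN, MQ, NI, TZ, UX, WJ, YK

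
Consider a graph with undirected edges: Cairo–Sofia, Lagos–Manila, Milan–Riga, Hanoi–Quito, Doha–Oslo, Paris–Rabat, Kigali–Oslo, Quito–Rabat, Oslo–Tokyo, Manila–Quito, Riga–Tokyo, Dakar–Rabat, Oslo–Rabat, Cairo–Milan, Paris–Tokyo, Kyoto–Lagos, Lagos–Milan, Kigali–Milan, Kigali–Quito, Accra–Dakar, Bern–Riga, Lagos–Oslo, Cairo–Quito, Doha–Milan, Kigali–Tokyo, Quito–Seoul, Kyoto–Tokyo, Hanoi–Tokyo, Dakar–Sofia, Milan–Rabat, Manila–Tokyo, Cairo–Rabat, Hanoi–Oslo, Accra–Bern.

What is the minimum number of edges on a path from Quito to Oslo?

2

Level 0: Quito
Level 1: Cairo, Hanoi, Kigali, Manila, Rabat, Seoul
Level 2: Dakar, Lagos, Milan, Oslo, Paris, Sofia, Tokyo
Level 3: Accra, Doha, Kyoto, Riga
Level 4: Bern
Oslo first appears at level 2.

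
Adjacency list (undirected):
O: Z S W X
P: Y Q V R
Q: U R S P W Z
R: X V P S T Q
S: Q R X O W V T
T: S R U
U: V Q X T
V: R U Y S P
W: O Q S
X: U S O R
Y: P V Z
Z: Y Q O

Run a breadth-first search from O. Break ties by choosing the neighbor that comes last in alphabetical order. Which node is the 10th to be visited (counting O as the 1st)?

V

Visit O; enqueue Z, X, W, S → queue [Z, X, W, S]
Visit Z; enqueue Y, Q → queue [X, W, S, Y, Q]
Visit X; enqueue U, R → queue [W, S, Y, Q, U, R]
Visit W → queue [S, Y, Q, U, R]
Visit S; enqueue V, T → queue [Y, Q, U, R, V, T]
Visit Y; enqueue P → queue [Q, U, R, V, T, P]
Visit Q → queue [U, R, V, T, P]
Visit U → queue [R, V, T, P]
Visit R → queue [V, T, P]
Visit V → queue [T, P]
Visit T → queue [P]
Visit P → queue []

Visit order: O, Z, X, W, S, Y, Q, U, R, V, T, P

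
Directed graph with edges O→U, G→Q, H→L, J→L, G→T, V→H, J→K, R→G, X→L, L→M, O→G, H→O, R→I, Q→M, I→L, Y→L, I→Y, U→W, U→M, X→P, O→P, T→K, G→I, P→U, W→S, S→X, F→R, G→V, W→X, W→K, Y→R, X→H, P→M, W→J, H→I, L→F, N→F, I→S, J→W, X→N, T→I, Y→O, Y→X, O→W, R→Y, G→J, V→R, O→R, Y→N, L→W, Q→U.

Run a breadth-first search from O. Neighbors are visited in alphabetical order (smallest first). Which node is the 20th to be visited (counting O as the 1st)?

F

Visit O; enqueue G, P, R, U, W → queue [G, P, R, U, W]
Visit G; enqueue I, J, Q, T, V → queue [P, R, U, W, I, J, Q, T, V]
Visit P; enqueue M → queue [R, U, W, I, J, Q, T, V, M]
Visit R; enqueue Y → queue [U, W, I, J, Q, T, V, M, Y]
Visit U → queue [W, I, J, Q, T, V, M, Y]
Visit W; enqueue K, S, X → queue [I, J, Q, T, V, M, Y, K, S, X]
Visit I; enqueue L → queue [J, Q, T, V, M, Y, K, S, X, L]
Visit J → queue [Q, T, V, M, Y, K, S, X, L]
Visit Q → queue [T, V, M, Y, K, S, X, L]
Visit T → queue [V, M, Y, K, S, X, L]
Visit V; enqueue H → queue [M, Y, K, S, X, L, H]
Visit M → queue [Y, K, S, X, L, H]
Visit Y; enqueue N → queue [K, S, X, L, H, N]
Visit K → queue [S, X, L, H, N]
Visit S → queue [X, L, H, N]
Visit X → queue [L, H, N]
Visit L; enqueue F → queue [H, N, F]
Visit H → queue [N, F]
Visit N → queue [F]
Visit F → queue []

Visit order: O, G, P, R, U, W, I, J, Q, T, V, M, Y, K, S, X, L, H, N, F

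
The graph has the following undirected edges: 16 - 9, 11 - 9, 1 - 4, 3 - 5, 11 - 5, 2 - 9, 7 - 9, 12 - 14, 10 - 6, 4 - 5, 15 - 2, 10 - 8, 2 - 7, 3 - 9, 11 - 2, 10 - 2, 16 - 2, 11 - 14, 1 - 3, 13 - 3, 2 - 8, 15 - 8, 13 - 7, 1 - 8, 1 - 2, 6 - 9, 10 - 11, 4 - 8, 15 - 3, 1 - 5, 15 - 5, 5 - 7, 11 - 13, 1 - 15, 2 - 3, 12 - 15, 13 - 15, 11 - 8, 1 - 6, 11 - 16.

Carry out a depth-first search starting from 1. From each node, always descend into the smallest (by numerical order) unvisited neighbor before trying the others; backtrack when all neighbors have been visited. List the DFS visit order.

1 -> 2 -> 3 -> 5 -> 4 -> 8 -> 10 -> 6 -> 9 -> 7 -> 13 -> 11 -> 14 -> 12 -> 15 -> 16

Visit 1
1 → 2
2 → 3
3 → 5
5 → 4
4 → 8
8 → 10
10 → 6
6 → 9
9 → 7
7 → 13
13 → 11
11 → 14
14 → 12
12 → 15
11 → 16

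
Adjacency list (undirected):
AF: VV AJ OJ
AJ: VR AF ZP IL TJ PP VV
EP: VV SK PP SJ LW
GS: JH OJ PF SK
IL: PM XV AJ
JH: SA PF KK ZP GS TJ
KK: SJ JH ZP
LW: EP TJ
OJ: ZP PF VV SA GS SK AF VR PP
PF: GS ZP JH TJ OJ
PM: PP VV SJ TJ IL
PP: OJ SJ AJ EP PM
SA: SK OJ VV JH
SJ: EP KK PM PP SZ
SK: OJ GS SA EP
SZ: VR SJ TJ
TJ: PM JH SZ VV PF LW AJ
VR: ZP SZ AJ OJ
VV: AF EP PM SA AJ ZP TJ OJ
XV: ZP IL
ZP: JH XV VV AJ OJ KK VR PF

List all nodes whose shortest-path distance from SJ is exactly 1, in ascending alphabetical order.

EP, KK, PM, PP, SZ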